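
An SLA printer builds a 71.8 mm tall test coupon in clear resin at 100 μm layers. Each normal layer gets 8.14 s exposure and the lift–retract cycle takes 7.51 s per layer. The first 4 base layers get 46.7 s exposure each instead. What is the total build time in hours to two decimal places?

3.16 hours

Number of layers: 71.8 / 0.1 → 718 (rounded up).
Burn-in layers = 4 × (46.7 + 7.51), so 216.84 s.
Remaining layers = 714 × (8.14 + 7.51), so 11174.1 s.
Total = 216.84 + 11174.1 = 11390.94 s = 3.16 hours.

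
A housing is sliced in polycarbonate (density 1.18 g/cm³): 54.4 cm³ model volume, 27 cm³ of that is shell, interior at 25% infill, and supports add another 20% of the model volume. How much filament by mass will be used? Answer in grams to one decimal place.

52.8 g

Infill region = 54.4 − 27 = 27.4 cm³.
Deposited infill = 0.25 × 27.4 = 6.85 cm³.
Support = 0.20 × 54.4 = 10.88 cm³.
Total extruded = 27 + 6.85 + 10.88, so 44.73 cm³.
Mass = 44.73 × 1.18 = 52.7814 g.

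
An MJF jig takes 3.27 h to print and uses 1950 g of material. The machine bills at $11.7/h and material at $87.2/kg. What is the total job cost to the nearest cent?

$208.30

Time charge = 11.7 × 3.27, so $38.259.
Feedstock cost = 87.2 × 1950/1000, so $170.04.
Job cost: 38.259 + 170.04 = 208.299 ≈ $208.30.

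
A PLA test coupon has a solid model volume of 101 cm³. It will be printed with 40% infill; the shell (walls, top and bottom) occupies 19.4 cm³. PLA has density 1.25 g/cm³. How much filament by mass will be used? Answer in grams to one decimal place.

65.1 g

Volume inside the shell = 101 − 19.4 = 81.6 cm³.
Deposited infill: 0.40 × 81.6 → 32.64 cm³.
Total extruded = 19.4 + 32.64, so 52.04 cm³.
Mass = 52.04 × 1.25, so 65.05 g.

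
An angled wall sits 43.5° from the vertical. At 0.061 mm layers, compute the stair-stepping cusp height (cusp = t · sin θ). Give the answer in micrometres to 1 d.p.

Cusp = layer height × sin(43.5°) = 0.061 × 0.6884 = 0.041992 mm = 42.0 μm.

42.0 μm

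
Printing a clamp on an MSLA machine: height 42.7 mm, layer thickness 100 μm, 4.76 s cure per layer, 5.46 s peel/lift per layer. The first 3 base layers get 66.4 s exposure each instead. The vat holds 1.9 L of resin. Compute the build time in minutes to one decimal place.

Number of layers: 42.7 / 0.1 → 427 (rounded up).
Base layers = 3 × (66.4 + 5.46), so 215.58 s.
Remaining layers = 424 × (4.76 + 5.46) = 4333.28 s.
Total = 215.58 + 4333.28 = 4548.86 s = 75.8 minutes.

75.8 minutes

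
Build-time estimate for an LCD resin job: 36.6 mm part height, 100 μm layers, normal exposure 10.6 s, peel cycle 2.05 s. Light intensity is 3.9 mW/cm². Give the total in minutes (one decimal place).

77.2 minutes

Layers = ⌈36.6/0.1⌉ = 366.
Cycle time: 10.6 + 2.05 → 12.65 s.
Total = 366 × 12.65 = 4629.9 s = 77.2 minutes.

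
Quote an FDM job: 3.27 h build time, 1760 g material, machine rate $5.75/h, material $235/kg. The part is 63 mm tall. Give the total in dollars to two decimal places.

$432.40

Time charge = 5.75 × 3.27, so $18.8025.
Material cost = 235 × 1760/1000 = $413.60.
Job cost: 18.8025 + 413.60 = 432.4025 ≈ $432.40.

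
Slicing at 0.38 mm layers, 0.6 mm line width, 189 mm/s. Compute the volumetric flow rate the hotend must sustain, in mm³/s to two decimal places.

43.09

Extrusion cross-section = 0.38 × 0.6 = 0.228 mm².
Q = v·A = 189 × 0.228 = 43.09 mm³/s.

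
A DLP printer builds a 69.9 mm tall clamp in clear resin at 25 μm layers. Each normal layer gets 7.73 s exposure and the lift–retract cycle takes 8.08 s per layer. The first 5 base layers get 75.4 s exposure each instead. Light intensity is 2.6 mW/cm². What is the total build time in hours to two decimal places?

12.37 hours

Layers = ⌈69.9/0.025⌉ = 2796.
Burn-in layers = 5 × (75.4 + 8.08) = 417.4 s.
Regular layers = 2791 × (7.73 + 8.08) = 44125.71 s.
Sum: 417.4 + 44125.71 = 44543.11 s → 12.37 hours.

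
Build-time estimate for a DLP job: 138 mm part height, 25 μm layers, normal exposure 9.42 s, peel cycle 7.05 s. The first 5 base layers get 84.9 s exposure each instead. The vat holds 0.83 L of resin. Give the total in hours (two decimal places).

Layer count = ceil(138 / 0.025) = 5520.
Base layers = 5 × (84.9 + 7.05), so 459.75 s.
Regular layers = 5515 × (9.42 + 7.05) = 90832.05 s.
Sum: 459.75 + 90832.05 = 91291.8 s → 25.36 hours.

25.36 hours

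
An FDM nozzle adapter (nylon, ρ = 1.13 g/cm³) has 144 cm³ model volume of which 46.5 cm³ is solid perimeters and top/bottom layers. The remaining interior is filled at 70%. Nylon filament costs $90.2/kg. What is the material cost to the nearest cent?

$11.70

Interior volume = 144 − 46.5 = 97.5 cm³.
Infill volume = 0.70 × 97.5 = 68.25 cm³.
Total extruded = 46.5 + 68.25, so 114.75 cm³.
Mass = 114.75 × 1.13 = 129.6675 g.
Cost = 129.6675 g / 1000 × $90.2/kg = $11.70.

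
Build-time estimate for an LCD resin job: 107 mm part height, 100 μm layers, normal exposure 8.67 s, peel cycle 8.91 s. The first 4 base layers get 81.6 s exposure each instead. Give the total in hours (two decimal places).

Layer count = ceil(107 / 0.1) = 1070.
Burn-in layers = 4 × (81.6 + 8.91), so 362.04 s.
Remaining layers: 1066 × (8.67 + 8.91) → 18740.28 s.
Total = 362.04 + 18740.28 = 19102.32 s = 5.31 hours.

5.31 hours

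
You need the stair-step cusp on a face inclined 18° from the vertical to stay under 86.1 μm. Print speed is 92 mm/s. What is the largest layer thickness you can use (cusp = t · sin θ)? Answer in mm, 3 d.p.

t = h_c / sin θ = 0.0861 / 0.3090 = 0.279 mm.

0.279 mm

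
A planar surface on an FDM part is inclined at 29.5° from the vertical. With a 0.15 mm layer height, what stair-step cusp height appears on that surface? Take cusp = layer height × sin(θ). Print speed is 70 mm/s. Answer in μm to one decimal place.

h_c = t·sin θ = 0.15 × 0.4924 = 0.07386 mm (73.9 μm).

73.9 μm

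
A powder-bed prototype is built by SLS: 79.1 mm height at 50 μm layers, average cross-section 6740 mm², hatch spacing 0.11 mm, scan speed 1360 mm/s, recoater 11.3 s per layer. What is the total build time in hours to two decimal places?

24.76 hours

Layers = ⌈79.1/0.05⌉ = 1582.
Hatch length per layer = 6740 / 0.11, so 61272.7 mm.
Per-layer scan time: 61272.7 / 1360 → 45.0535 s.
Layer cycle = 45.0535 + 11.3, so 56.3535 s.
1582 layers × 56.3535 s/layer = 89151.237 s, i.e. 24.76 hours.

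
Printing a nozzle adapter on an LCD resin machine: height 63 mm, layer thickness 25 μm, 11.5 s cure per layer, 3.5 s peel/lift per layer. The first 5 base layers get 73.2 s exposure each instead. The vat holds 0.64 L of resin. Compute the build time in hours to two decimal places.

10.59 hours

Layers = ⌈63/0.025⌉ = 2520.
Burn-in layers = 5 × (73.2 + 3.5), so 383.5 s.
Regular layers = 2515 × (11.5 + 3.5), so 37725 s.
Total = 383.5 + 37725 = 38108.5 s = 10.59 hours.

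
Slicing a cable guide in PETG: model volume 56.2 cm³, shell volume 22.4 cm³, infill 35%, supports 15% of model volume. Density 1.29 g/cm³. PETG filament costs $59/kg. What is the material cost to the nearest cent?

$3.25

Interior volume = 56.2 − 22.4 = 33.8 cm³.
Infill deposited: 0.35 × 33.8 → 11.83 cm³.
Support: 0.15 × 56.2 → 8.43 cm³.
Deposited volume = 22.4 + 11.83 + 8.43 = 42.66 cm³.
Mass = 42.66 × 1.29, so 55.0314 g.
Cost = 55.0314 g / 1000 × $59/kg = $3.25.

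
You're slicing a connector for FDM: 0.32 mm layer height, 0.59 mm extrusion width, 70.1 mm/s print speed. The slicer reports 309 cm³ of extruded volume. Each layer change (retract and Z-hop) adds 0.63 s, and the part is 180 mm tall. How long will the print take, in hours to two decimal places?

6.58 hours

Extrusion cross-section = 0.32 × 0.59, so 0.1888 mm².
Total extruded path = 309000/0.1888 = 1636652.5 mm.
Extrusion time = 1636652.5 / 70.1 = 23347.4 s.
Number of layers: 180 / 0.32 → 563 (rounded up).
Non-print overhead = 563 × 0.63, so 354.69 s.
Total = 23347.4 + 354.69 = 23702.09 s = 6.58 hours.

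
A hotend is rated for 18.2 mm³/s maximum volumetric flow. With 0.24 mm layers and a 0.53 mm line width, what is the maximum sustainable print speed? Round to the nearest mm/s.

A = 0.24 × 0.53, so 0.1272 mm².
Max speed = 18.2 / 0.1272 = 143.08 ≈ 143 mm/s.

143 mm/s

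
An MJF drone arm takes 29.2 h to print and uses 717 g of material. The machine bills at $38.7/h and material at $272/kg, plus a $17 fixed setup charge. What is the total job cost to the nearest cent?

$1342.06

Time charge: 38.7 × 29.2 → $1130.04.
Feedstock cost: 272 × 717/1000 → $195.024.
Total = 1130.04 + 195.024 + 17 = 1342.064 ≈ $1342.06.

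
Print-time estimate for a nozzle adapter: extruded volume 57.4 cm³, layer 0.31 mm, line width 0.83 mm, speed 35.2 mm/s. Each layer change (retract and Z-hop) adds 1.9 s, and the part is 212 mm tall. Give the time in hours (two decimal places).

Extrusion cross-section = 0.31 × 0.83 = 0.2573 mm².
Path length: 57400 mm³ / 0.2573 mm² → 223085.9 mm.
Extrusion time: 223085.9 / 35.2 → 6337.7 s.
Number of layers: 212 / 0.31 → 684 (rounded up).
Non-print overhead = 684 × 1.9 = 1299.6 s.
Altogether 6337.7 + 1299.6 = 7637.3 s, i.e. 2.12 hours.

2.12 hours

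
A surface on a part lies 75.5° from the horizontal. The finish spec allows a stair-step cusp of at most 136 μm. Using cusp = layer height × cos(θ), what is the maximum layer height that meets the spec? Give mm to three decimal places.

0.543 mm

t = h_c / cos θ = 0.136 / 0.2504 = 0.543 mm.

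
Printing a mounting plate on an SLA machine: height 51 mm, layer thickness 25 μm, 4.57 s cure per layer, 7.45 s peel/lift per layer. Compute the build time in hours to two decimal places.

Number of layers: 51 / 0.025 → 2040 (rounded up).
Cycle time = 4.57 + 7.45 = 12.02 s.
Total = 2040 × 12.02 = 24520.8 s = 6.81 hours.

6.81 hours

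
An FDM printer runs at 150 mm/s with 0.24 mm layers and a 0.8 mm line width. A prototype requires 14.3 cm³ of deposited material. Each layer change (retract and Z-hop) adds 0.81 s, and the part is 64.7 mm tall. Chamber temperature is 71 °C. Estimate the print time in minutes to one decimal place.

11.9 minutes

Extrusion cross-section = 0.24 × 0.8 = 0.192 mm².
Total extruded path = 14300/0.192 = 74479.2 mm.
Extrusion time = 74479.2 / 150, so 496.5 s.
Layers = ⌈64.7/0.24⌉ = 270.
Z-hop total = 270 × 0.81, so 218.7 s.
Total = 496.5 + 218.7 = 715.2 s = 11.9 minutes.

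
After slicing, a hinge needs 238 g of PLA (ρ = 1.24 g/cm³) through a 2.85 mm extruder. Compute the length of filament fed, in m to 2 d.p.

30.09 m

Extruded volume: 238/1.24 = 191.9355 cm³ (191935.5 mm³).
Filament cross-section = π × (2.85/2)² = 6.3794 mm².
Length = 191935.5 / 6.3794 = 30086.76 mm = 30.09 m.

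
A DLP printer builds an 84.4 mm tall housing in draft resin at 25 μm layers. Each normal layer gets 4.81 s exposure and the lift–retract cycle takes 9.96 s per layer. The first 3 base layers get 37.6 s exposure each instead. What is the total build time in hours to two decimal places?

13.88 hours

Layer count = ceil(84.4 / 0.025) = 3376.
Bottom layers: 3 × (37.6 + 9.96) → 142.68 s.
Remaining layers: 3373 × (4.81 + 9.96) → 49819.21 s.
Sum: 142.68 + 49819.21 = 49961.89 s → 13.88 hours.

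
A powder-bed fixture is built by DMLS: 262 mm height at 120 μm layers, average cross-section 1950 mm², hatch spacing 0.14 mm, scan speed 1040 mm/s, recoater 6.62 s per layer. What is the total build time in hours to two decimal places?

Layer count = ceil(262 / 0.12) = 2184.
Per-layer scan distance = 1950 / 0.14, so 13928.6 mm.
Per-layer scan time: 13928.6 / 1040 → 13.3929 s.
Per-layer time: 13.3929 + 6.62 → 20.0129 s.
Build time = 2184 × 20.0129 = 43708.1736 s = 12.14 hours.

12.14 hours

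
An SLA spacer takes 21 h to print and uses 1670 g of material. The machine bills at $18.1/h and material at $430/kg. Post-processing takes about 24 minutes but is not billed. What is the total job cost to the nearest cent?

$1098.20

Machine cost: 18.1 × 21 → $380.10.
Material charge = 430 × 1670/1000 = $718.10.
Job cost: 380.10 + 718.10 = $1098.20.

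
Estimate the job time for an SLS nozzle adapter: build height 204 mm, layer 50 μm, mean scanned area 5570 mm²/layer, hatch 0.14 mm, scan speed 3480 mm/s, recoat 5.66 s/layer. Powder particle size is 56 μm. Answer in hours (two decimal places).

19.37 hours

Layers = ⌈204/0.05⌉ = 4080.
Per-layer scan distance: 5570 / 0.14 → 39785.7 mm.
Per-layer scan time = 39785.7 / 3480 = 11.4327 s.
Layer cycle = 11.4327 + 5.66, so 17.0927 s.
4080 layers × 17.0927 s/layer = 69738.216 s, i.e. 19.37 hours.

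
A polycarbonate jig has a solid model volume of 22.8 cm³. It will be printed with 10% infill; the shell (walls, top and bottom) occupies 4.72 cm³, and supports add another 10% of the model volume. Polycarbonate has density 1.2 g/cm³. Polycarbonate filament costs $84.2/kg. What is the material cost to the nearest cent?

$0.89

Infill region = 22.8 − 4.72, so 18.08 cm³.
Infill deposited: 0.10 × 18.08 → 1.808 cm³.
Support = 0.10 × 22.8, so 2.28 cm³.
Deposited volume = 4.72 + 1.808 + 2.28, so 8.808 cm³.
Mass = 8.808 × 1.2, so 10.5696 g.
Cost = 10.5696 g / 1000 × $84.2/kg = $0.89.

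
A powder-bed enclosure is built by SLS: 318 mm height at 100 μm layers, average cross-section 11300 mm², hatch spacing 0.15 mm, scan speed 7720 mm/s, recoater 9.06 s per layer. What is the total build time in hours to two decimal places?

Number of layers: 318 / 0.1 → 3180 (rounded up).
Hatch length per layer = 11300 / 0.15, so 75333.3 mm.
Scan time per layer = 75333.3 / 7720 = 9.7582 s.
Layer cycle = 9.7582 + 9.06 = 18.8182 s.
Total: 3180 × 18.8182 s = 59841.876 s → 16.62 hours.

16.62 hours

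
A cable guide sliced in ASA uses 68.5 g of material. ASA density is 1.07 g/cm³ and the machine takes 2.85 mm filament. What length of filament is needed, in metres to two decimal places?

Volume = 68.5 g / 1.07 g·cm⁻³ = 64.0187 cm³ = 64018.7 mm³.
Cross-section of 2.85 mm filament: π·(2.85/2)² = 6.3794 mm².
Length = 64018.7 / 6.3794 = 10035.22 mm = 10.04 m.

10.04 m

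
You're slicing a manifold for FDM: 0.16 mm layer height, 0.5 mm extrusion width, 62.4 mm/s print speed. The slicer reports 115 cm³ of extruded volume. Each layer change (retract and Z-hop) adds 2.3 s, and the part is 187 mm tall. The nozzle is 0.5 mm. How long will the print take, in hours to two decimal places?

7.15 hours

Extrusion cross-section = 0.16 × 0.5, so 0.08 mm².
Toolpath length = 115 cm³ / 0.08 mm² = 115000 / 0.08 = 1437500 mm.
Time extruding = 1437500 / 62.4, so 23036.9 s.
Layer count = ceil(187 / 0.16) = 1169.
Layer-change overhead = 1169 × 2.3 = 2688.7 s.
Altogether 23036.9 + 2688.7 = 25725.6 s, i.e. 7.15 hours.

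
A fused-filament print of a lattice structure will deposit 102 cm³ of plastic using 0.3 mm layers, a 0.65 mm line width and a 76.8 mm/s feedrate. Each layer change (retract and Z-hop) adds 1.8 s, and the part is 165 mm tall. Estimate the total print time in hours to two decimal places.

Extrusion cross-section = 0.3 × 0.65 = 0.195 mm².
Total extruded path = 102000/0.195 = 523076.9 mm.
Extrusion time = 523076.9 / 76.8 = 6810.9 s.
Number of layers: 165 / 0.3 → 550 (rounded up).
Non-print overhead: 550 × 1.8 → 990 s.
Total = 6810.9 + 990 = 7800.9 s = 2.17 hours.

2.17 hours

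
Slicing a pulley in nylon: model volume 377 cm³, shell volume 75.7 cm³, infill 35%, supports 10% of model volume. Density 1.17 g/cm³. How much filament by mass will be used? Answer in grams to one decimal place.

256.1 g

Volume inside the shell = 377 − 75.7 = 301.3 cm³.
Infill deposited = 0.35 × 301.3, so 105.455 cm³.
Support = 0.10 × 377 = 37.7 cm³.
Deposited volume: 75.7 + 105.455 + 37.7 → 218.855 cm³.
Mass = 218.855 × 1.17, so 256.06035 g.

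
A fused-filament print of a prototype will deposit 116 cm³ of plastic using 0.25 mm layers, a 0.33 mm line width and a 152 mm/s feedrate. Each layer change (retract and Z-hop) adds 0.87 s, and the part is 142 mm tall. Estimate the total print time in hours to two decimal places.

2.71 hours

Line area = 0.25 × 0.33 = 0.0825 mm².
Path length: 116000 mm³ / 0.0825 mm² → 1406060.6 mm.
Print-move time = 1406060.6 / 152, so 9250.4 s.
Layers = ⌈142/0.25⌉ = 568.
Z-hop total: 568 × 0.87 → 494.16 s.
Altogether 9250.4 + 494.16 = 9744.56 s, i.e. 2.71 hours.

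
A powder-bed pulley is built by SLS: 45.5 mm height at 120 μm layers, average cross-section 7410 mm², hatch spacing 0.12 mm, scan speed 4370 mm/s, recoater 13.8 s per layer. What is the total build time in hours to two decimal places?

Layer count = ceil(45.5 / 0.12) = 380.
Per-layer scan distance: 7410 / 0.12 → 61750 mm.
Per-layer scan time: 61750 / 4370 → 14.1304 s.
Per-layer time: 14.1304 + 13.8 → 27.9304 s.
Build time = 380 × 27.9304 = 10613.552 s = 2.95 hours.

2.95 hours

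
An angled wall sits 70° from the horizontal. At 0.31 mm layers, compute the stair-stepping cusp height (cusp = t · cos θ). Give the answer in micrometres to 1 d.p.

106.0 μm

h_c = t·cos θ = 0.31 × 0.3420 = 0.10602 mm (106.0 μm).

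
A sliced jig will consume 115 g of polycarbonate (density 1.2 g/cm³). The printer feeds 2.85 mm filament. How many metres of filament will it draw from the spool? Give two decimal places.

15.02 m

Extruded volume: 115/1.2 = 95.8333 cm³ (95833.3 mm³).
Filament cross-section = π × (2.85/2)² = 6.3794 mm².
Length = 95833.3 / 6.3794 = 15022.31 mm = 15.02 m.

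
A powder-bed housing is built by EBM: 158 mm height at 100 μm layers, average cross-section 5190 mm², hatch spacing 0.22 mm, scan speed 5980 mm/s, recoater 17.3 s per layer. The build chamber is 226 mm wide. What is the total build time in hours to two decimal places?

Layers = ⌈158/0.1⌉ = 1580.
Per-layer scan distance = 5190 / 0.22 = 23590.9 mm.
Scan time per layer: 23590.9 / 5980 → 3.945 s.
Time per layer = 3.945 + 17.3, so 21.245 s.
1580 layers × 21.245 s/layer = 33567.1 s, i.e. 9.32 hours.

9.32 hours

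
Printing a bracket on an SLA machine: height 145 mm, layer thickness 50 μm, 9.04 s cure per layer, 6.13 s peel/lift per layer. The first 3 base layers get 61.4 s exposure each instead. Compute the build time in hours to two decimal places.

12.26 hours

Number of layers: 145 / 0.05 → 2900 (rounded up).
Base layers = 3 × (61.4 + 6.13), so 202.59 s.
Normal layers: 2897 × (9.04 + 6.13) → 43947.49 s.
Total = 202.59 + 43947.49 = 44150.08 s = 12.26 hours.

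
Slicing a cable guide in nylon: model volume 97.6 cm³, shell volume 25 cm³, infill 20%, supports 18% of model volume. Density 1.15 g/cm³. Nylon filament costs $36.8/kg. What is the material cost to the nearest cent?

$2.42

Infill region = 97.6 − 25, so 72.6 cm³.
Infill volume: 0.20 × 72.6 → 14.52 cm³.
Support = 0.18 × 97.6, so 17.568 cm³.
Total extruded = 25 + 14.52 + 17.568 = 57.088 cm³.
Mass = 57.088 × 1.15, so 65.6512 g.
At $36.8/kg: 65.6512/1000 × 36.8 = $2.42.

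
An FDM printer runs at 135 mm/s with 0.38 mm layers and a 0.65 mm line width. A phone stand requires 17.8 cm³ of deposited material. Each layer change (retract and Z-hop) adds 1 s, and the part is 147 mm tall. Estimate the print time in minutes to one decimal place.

15.3 minutes

Line area: 0.38 × 0.65 → 0.247 mm².
Path length: 17800 mm³ / 0.247 mm² → 72064.8 mm.
Print-move time: 72064.8 / 135 → 533.8 s.
Layer count = ceil(147 / 0.38) = 387.
Layer-change overhead = 387 × 1, so 387 s.
Total = 533.8 + 387 = 920.8 s = 15.3 minutes.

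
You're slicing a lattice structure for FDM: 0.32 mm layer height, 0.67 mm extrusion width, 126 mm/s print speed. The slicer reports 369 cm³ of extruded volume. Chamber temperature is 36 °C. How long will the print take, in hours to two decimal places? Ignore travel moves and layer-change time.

Extrusion cross-section: 0.32 × 0.67 → 0.2144 mm².
Path length: 369000 mm³ / 0.2144 mm² → 1721082.1 mm.
Print-move time = 1721082.1 / 126, so 13659.4 s.
13659.4 s = 3.79 hours.

3.79 hours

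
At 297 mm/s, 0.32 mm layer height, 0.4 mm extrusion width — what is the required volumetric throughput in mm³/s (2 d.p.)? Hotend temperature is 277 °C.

A = 0.32 × 0.4, so 0.128 mm².
Volumetric flow = 297 × 0.128 = 38.02 mm³/s.

38.02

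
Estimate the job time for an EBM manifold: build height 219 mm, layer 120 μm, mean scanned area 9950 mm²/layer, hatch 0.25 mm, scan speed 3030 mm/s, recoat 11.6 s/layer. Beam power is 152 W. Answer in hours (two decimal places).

12.54 hours

Layer count = ceil(219 / 0.12) = 1825.
Per-layer scan distance = 9950 / 0.25 = 39800 mm.
Scan time per layer: 39800 / 3030 → 13.1353 s.
Time per layer: 13.1353 + 11.6 → 24.7353 s.
Total: 1825 × 24.7353 s = 45141.9225 s → 12.54 hours.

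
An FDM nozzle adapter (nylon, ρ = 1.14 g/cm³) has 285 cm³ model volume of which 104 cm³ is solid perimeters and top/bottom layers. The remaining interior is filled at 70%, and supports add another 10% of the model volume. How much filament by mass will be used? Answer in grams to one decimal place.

295.5 g

Volume inside the shell = 285 − 104 = 181 cm³.
Infill volume: 0.70 × 181 → 126.7 cm³.
Support: 0.10 × 285 → 28.5 cm³.
Total extruded: 104 + 126.7 + 28.5 → 259.2 cm³.
Mass = 259.2 × 1.14 = 295.488 g.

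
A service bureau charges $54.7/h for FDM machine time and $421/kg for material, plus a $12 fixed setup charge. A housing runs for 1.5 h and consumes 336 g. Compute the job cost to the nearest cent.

Machine cost = 54.7 × 1.5, so $82.05.
Feedstock cost: 421 × 336/1000 → $141.456.
Total = 82.05 + 141.456 + 12 = 235.506 ≈ $235.51.

$235.51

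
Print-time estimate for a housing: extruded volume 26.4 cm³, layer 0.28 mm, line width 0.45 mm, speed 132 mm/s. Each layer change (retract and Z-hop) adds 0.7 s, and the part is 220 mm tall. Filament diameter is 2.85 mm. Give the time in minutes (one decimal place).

Extrusion cross-section: 0.28 × 0.45 → 0.126 mm².
Total extruded path = 26400/0.126 = 209523.8 mm.
Print-move time = 209523.8 / 132 = 1587.3 s.
Layer count = ceil(220 / 0.28) = 786.
Non-print overhead = 786 × 0.7 = 550.2 s.
Altogether 1587.3 + 550.2 = 2137.5 s, i.e. 35.6 minutes.

35.6 minutes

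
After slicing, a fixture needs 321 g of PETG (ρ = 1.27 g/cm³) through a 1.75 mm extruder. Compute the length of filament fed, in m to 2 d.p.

105.08 m

Volume = 321 g / 1.27 g·cm⁻³ = 252.7559 cm³ = 252755.9 mm³.
A = π r² = π × 0.875² = 2.4053 mm².
Length = 252755.9 / 2.4053 = 105082.9 mm = 105.08 m.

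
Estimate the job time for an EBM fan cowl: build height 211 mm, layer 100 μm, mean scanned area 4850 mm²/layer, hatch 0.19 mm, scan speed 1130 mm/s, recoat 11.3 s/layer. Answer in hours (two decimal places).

Layers = ⌈211/0.1⌉ = 2110.
Scan path per layer: 4850 / 0.19 → 25526.3 mm.
Per-layer scan time = 25526.3 / 1130, so 22.5896 s.
Layer cycle = 22.5896 + 11.3, so 33.8896 s.
Total: 2110 × 33.8896 s = 71507.056 s → 19.86 hours.

19.86 hours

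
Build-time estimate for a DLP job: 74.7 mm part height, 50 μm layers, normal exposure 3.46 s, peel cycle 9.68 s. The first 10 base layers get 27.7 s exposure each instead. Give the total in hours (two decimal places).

Layer count = ceil(74.7 / 0.05) = 1494.
Bottom layers = 10 × (27.7 + 9.68) = 373.8 s.
Remaining layers: 1484 × (3.46 + 9.68) → 19499.76 s.
Total = 373.8 + 19499.76 = 19873.56 s = 5.52 hours.

5.52 hours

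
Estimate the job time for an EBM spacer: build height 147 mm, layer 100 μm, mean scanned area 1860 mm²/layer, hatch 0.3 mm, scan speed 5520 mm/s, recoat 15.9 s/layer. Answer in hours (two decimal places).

Number of layers: 147 / 0.1 → 1470 (rounded up).
Per-layer scan distance = 1860 / 0.3 = 6200 mm.
Beam time per layer: 6200 / 5520 → 1.1232 s.
Per-layer time = 1.1232 + 15.9 = 17.0232 s.
Total: 1470 × 17.0232 s = 25024.104 s → 6.95 hours.

6.95 hours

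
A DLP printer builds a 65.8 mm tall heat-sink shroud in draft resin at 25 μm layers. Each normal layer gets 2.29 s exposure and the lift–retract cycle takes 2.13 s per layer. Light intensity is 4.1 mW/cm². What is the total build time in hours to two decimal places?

Layer count = ceil(65.8 / 0.025) = 2632.
Each layer takes = 2.29 + 2.13, so 4.42 s.
Build time: 2632 × 4.42 s = 11633.44 s, i.e. 3.23 hours.

3.23 hours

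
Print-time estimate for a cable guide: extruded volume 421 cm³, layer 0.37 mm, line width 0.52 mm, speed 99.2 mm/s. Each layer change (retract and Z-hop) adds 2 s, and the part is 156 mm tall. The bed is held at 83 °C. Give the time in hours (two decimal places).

6.36 hours

Bead cross-section = 0.37 × 0.52 = 0.1924 mm².
Toolpath length = 421 cm³ / 0.1924 mm² = 421000 / 0.1924 = 2188149.7 mm.
Print-move time: 2188149.7 / 99.2 → 22058 s.
Layer count = ceil(156 / 0.37) = 422.
Non-print overhead: 422 × 2 → 844 s.
Altogether 22058 + 844 = 22902 s, i.e. 6.36 hours.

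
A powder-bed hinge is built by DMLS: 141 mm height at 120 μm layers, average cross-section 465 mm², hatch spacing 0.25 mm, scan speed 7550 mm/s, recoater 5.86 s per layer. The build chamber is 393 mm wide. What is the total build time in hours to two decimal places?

1.99 hours

Layers = ⌈141/0.12⌉ = 1175.
Per-layer scan distance = 465 / 0.25 = 1860 mm.
Per-layer scan time: 1860 / 7550 → 0.2464 s.
Time per layer: 0.2464 + 5.86 → 6.1064 s.
1175 layers × 6.1064 s/layer = 7175.02 s, i.e. 1.99 hours.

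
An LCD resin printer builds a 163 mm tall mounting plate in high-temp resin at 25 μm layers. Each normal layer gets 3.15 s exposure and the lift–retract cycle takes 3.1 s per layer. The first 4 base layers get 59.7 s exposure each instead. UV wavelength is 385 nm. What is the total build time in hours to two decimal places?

11.38 hours

Layer count = ceil(163 / 0.025) = 6520.
Base layers = 4 × (59.7 + 3.1), so 251.2 s.
Normal layers = 6516 × (3.15 + 3.1), so 40725 s.
Total = 251.2 + 40725 = 40976.2 s = 11.38 hours.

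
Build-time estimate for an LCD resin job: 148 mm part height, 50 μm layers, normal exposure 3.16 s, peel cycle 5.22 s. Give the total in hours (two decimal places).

6.89 hours

Layer count = ceil(148 / 0.05) = 2960.
Each layer takes = 3.16 + 5.22 = 8.38 s.
Build time: 2960 × 8.38 s = 24804.8 s, i.e. 6.89 hours.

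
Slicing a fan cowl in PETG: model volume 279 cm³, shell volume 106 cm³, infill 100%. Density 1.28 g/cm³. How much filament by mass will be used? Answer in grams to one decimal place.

357.1 g

Infill region = 279 − 106 = 173 cm³.
Infill volume: 1.00 × 173 → 173 cm³.
Deposited volume = 106 + 173, so 279 cm³.
Mass = 279 × 1.28 = 357.12 g.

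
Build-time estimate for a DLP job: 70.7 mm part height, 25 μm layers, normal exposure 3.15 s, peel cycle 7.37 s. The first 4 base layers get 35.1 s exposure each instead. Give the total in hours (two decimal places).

8.30 hours

Layer count = ceil(70.7 / 0.025) = 2828.
Bottom layers = 4 × (35.1 + 7.37) = 169.88 s.
Regular layers = 2824 × (3.15 + 7.37) = 29708.48 s.
Total = 169.88 + 29708.48 = 29878.36 s = 8.30 hours.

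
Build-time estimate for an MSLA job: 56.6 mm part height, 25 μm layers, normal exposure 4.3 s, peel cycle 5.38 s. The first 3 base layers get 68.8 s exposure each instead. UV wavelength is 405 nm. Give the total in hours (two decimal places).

Number of layers: 56.6 / 0.025 → 2264 (rounded up).
Bottom layers = 3 × (68.8 + 5.38), so 222.54 s.
Regular layers: 2261 × (4.3 + 5.38) → 21886.48 s.
Sum: 222.54 + 21886.48 = 22109.02 s → 6.14 hours.

6.14 hours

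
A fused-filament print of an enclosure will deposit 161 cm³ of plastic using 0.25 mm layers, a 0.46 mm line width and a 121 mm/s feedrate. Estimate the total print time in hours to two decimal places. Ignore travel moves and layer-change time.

3.21 hours

Extrusion cross-section: 0.25 × 0.46 → 0.115 mm².
Total extruded path = 161000/0.115 = 1400000 mm.
Extrusion time = 1400000 / 121 = 11570.2 s.
11570.2 s = 3.21 hours.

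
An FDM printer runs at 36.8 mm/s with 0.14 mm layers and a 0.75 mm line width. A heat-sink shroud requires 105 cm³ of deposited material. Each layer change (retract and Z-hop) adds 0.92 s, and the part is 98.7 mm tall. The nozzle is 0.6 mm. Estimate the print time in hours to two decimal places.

7.73 hours

Line area = 0.14 × 0.75, so 0.105 mm².
Path length: 105000 mm³ / 0.105 mm² → 1000000 mm.
Extrusion time = 1000000 / 36.8 = 27173.9 s.
Layer count = ceil(98.7 / 0.14) = 705.
Layer-change overhead = 705 × 0.92 = 648.6 s.
Total = 27173.9 + 648.6 = 27822.5 s = 7.73 hours.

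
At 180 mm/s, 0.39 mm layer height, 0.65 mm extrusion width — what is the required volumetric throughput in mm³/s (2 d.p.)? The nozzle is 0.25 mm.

A: 0.39 × 0.65 → 0.2535 mm².
Volumetric flow = 180 × 0.2535 = 45.63 mm³/s.

45.63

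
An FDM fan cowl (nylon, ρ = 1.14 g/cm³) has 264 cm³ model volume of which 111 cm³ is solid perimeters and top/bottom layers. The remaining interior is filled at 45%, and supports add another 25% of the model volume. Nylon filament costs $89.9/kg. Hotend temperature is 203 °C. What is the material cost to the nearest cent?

Infill region: 264 − 111 → 153 cm³.
Infill deposited: 0.45 × 153 → 68.85 cm³.
Support = 0.25 × 264 = 66 cm³.
Total printed volume: 111 + 68.85 + 66 → 245.85 cm³.
Mass = 245.85 × 1.14, so 280.269 g.
Cost = 280.269 g / 1000 × $89.9/kg = $25.20.

$25.20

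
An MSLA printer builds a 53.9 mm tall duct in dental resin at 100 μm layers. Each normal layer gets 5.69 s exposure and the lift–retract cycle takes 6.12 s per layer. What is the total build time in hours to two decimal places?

Number of layers: 53.9 / 0.1 → 539 (rounded up).
Each layer takes: 5.69 + 6.12 → 11.81 s.
Build time: 539 × 11.81 s = 6365.59 s, i.e. 1.77 hours.

1.77 hours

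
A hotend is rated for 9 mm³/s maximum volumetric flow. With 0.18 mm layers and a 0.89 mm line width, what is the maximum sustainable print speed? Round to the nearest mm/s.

A = 0.18 × 0.89, so 0.1602 mm².
Max speed = 9 / 0.1602 = 56.18 ≈ 56 mm/s.

56 mm/s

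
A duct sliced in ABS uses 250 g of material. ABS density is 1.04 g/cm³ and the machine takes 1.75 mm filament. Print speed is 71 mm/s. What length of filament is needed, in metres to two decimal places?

99.94 m

Extruded volume: 250/1.04 = 240.3846 cm³ (240384.6 mm³).
Cross-section of 1.75 mm filament: π·(1.75/2)² = 2.4053 mm².
L = V/A = 240384.6/2.4053 = 99939.55 mm → 99.94 m.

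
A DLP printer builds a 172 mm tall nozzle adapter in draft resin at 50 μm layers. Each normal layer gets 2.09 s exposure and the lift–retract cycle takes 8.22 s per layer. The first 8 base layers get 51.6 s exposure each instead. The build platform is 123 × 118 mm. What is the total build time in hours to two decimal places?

9.96 hours

Layer count = ceil(172 / 0.05) = 3440.
Base layers = 8 × (51.6 + 8.22) = 478.56 s.
Regular layers: 3432 × (2.09 + 8.22) → 35383.92 s.
Sum: 478.56 + 35383.92 = 35862.48 s → 9.96 hours.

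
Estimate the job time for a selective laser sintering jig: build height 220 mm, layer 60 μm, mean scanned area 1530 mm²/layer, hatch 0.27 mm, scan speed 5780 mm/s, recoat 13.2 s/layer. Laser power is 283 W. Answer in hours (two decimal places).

14.44 hours

Layers = ⌈220/0.06⌉ = 3667.
Scan path per layer: 1530 / 0.27 → 5666.7 mm.
Per-layer scan time: 5666.7 / 5780 → 0.9804 s.
Time per layer = 0.9804 + 13.2, so 14.1804 s.
3667 layers × 14.1804 s/layer = 51999.5268 s, i.e. 14.44 hours.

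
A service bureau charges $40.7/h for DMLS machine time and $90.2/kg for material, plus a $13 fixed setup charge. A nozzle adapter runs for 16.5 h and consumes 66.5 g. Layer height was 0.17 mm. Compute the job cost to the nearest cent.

Machine-time cost: 40.7 × 16.5 → $671.55.
Material charge: 90.2 × 66.5/1000 → $5.9983.
Total = 671.55 + 5.9983 + 13 = 690.5483 ≈ $690.55.

$690.55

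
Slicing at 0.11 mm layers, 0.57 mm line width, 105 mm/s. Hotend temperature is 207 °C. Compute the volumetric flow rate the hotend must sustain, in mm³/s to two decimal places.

A = 0.11 × 0.57 = 0.0627 mm².
Q = v·A = 105 × 0.0627 = 6.58 mm³/s.

6.58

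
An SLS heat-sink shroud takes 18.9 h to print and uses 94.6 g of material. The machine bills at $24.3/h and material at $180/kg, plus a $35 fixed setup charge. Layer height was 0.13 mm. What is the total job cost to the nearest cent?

Machine-time cost = 24.3 × 18.9 = $459.27.
Material charge: 180 × 94.6/1000 → $17.028.
Total = 459.27 + 17.028 + 35 = 511.298 ≈ $511.30.

$511.30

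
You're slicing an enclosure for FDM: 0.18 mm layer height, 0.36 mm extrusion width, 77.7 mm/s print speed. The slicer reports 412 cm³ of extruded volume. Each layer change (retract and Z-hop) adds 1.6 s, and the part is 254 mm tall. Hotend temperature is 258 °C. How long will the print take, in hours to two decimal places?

23.36 hours

Bead cross-section = 0.18 × 0.36 = 0.0648 mm².
Path length: 412000 mm³ / 0.0648 mm² → 6358024.7 mm.
Print-move time = 6358024.7 / 77.7 = 81827.9 s.
Number of layers: 254 / 0.18 → 1412 (rounded up).
Layer-change overhead: 1412 × 1.6 → 2259.2 s.
Total = 81827.9 + 2259.2 = 84087.1 s = 23.36 hours.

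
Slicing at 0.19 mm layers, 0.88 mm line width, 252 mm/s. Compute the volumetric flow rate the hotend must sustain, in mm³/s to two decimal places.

42.13

Extrusion cross-section = 0.19 × 0.88, so 0.1672 mm².
Q = v·A = 252 × 0.1672 = 42.13 mm³/s.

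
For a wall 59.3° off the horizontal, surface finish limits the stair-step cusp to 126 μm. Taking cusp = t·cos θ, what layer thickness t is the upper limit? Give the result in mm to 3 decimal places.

0.247 mm

Layer height = cusp / cos(59.3°) = 0.126 / 0.5105 = 0.247 mm.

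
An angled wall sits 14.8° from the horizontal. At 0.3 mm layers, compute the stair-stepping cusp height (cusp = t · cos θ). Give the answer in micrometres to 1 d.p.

290.0 μm

h_c = t·cos θ = 0.3 × 0.9668 = 0.29004 mm (290.0 μm).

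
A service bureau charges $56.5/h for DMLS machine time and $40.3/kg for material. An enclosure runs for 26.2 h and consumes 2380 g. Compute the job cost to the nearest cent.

Machine cost = 56.5 × 26.2 = $1480.30.
Material charge: 40.3 × 2380/1000 → $95.914.
Total = 1480.30 + 95.914 = 1576.214 ≈ $1576.21.

$1576.21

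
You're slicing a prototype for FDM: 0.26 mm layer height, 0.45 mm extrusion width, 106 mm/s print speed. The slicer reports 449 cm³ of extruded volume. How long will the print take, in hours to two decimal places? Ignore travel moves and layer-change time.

Bead cross-section = 0.26 × 0.45, so 0.117 mm².
Total extruded path = 449000/0.117 = 3837606.8 mm.
Time extruding = 3837606.8 / 106 = 36203.8 s.
In the requested units: 36203.8 s = 10.06 hours.

10.06 hours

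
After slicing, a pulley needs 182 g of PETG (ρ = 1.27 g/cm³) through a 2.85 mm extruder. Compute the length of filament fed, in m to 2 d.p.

22.46 m

Extruded volume: 182/1.27 = 143.3071 cm³ (143307.1 mm³).
Cross-section of 2.85 mm filament: π·(2.85/2)² = 6.3794 mm².
Length = 143307.1 / 6.3794 = 22464.04 mm = 22.46 m.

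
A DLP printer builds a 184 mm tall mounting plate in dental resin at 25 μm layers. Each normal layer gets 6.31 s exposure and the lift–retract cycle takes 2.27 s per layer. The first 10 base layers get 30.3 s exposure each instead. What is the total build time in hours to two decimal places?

Layer count = ceil(184 / 0.025) = 7360.
Bottom layers = 10 × (30.3 + 2.27) = 325.7 s.
Remaining layers = 7350 × (6.31 + 2.27) = 63063 s.
Total = 325.7 + 63063 = 63388.7 s = 17.61 hours.

17.61 hours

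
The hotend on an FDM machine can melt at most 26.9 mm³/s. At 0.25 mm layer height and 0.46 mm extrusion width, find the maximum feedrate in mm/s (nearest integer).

234 mm/s

A: 0.25 × 0.46 → 0.115 mm².
Max speed = 26.9 / 0.115 = 233.91 ≈ 234 mm/s.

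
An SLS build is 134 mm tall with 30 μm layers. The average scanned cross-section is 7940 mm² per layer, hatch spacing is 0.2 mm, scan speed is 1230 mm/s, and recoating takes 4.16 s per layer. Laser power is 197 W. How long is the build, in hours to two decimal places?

Layers = ⌈134/0.03⌉ = 4467.
Per-layer scan distance = 7940 / 0.2 = 39700 mm.
Per-layer scan time: 39700 / 1230 → 32.2764 s.
Layer cycle = 32.2764 + 4.16 = 36.4364 s.
Build time = 4467 × 36.4364 = 162761.3988 s = 45.21 hours.

45.21 hours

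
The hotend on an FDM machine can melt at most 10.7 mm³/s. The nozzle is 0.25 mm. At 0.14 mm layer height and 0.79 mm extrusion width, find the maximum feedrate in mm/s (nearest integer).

97 mm/s

A = 0.14 × 0.79 = 0.1106 mm².
v_max = Q/A = 10.7/0.1106 = 96.75 mm/s → 97 mm/s.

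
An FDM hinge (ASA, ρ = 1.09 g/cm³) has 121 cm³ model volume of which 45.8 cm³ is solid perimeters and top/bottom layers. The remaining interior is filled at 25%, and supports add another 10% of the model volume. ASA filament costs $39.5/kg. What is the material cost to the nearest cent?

$3.30

Infill region: 121 − 45.8 → 75.2 cm³.
Deposited infill = 0.25 × 75.2 = 18.8 cm³.
Support = 0.10 × 121, so 12.1 cm³.
Total extruded: 45.8 + 18.8 + 12.1 → 76.7 cm³.
Mass: 76.7 × 1.09 → 83.603 g.
Cost = 83.603 g / 1000 × $39.5/kg = $3.30.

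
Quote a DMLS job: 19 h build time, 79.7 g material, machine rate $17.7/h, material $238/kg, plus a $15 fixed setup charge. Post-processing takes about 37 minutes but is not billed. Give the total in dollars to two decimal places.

Time charge: 17.7 × 19 → $336.30.
Material charge: 238 × 79.7/1000 → $18.9686.
Adding setup: 336.30 + 18.9686 + 15 → 370.2686 ≈ $370.27.

$370.27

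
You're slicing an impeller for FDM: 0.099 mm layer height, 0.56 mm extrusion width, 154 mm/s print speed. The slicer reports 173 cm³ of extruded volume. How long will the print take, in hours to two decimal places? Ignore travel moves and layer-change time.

Bead cross-section: 0.099 × 0.56 → 0.05544 mm².
Path length: 173000 mm³ / 0.05544 mm² → 3120490.6 mm.
Time extruding = 3120490.6 / 154 = 20262.9 s.
20262.9 s = 5.63 hours.

5.63 hours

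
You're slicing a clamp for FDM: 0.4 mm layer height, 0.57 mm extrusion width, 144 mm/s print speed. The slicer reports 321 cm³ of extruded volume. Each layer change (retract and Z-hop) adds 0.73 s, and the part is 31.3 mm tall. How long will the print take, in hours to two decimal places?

2.73 hours

Extrusion cross-section = 0.4 × 0.57, so 0.228 mm².
Toolpath length = 321 cm³ / 0.228 mm² = 321000 / 0.228 = 1407894.7 mm.
Print-move time: 1407894.7 / 144 → 9777 s.
Number of layers: 31.3 / 0.4 → 79 (rounded up).
Layer-change overhead: 79 × 0.73 → 57.67 s.
Altogether 9777 + 57.67 = 9834.67 s, i.e. 2.73 hours.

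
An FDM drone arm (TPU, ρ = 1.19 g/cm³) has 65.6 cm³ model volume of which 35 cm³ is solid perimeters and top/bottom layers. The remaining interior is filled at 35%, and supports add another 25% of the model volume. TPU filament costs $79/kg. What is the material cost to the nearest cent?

$5.84

Infill region = 65.6 − 35 = 30.6 cm³.
Infill deposited = 0.35 × 30.6 = 10.71 cm³.
Support = 0.25 × 65.6, so 16.4 cm³.
Deposited volume: 35 + 10.71 + 16.4 → 62.11 cm³.
Mass: 62.11 × 1.19 → 73.9109 g.
At $79/kg: 73.9109/1000 × 79 = $5.84.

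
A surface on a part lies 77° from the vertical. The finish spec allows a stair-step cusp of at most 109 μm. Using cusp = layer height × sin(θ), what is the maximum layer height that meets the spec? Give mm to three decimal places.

sin(77°) = 0.9744; t_max = 0.109/0.9744 = 0.112 mm.

0.112 mm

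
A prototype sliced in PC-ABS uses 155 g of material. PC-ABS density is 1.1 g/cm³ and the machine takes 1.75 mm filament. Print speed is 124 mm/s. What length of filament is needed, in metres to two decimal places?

Volume = 155 g / 1.1 g·cm⁻³ = 140.9091 cm³ = 140909.1 mm³.
Filament cross-section = π × (1.75/2)² = 2.4053 mm².
Length = 140909.1 / 2.4053 = 58582.75 mm = 58.58 m.

58.58 m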